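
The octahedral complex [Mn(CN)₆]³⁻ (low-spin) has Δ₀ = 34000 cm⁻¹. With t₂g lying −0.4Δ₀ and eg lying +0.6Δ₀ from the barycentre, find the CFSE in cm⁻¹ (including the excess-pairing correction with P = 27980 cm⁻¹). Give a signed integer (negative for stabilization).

-26420

Each CN⁻ contributes -1; 6 × (-1) = -6. With overall charge -3, Mn is in the +3 oxidation state.
Mn is in group 7, so Mn³⁺ is d⁴ (7 − 3 = 4).
The d⁴ electrons fill as t₂g⁴ eg⁰.
Orbital CFSE = 4(-0.4) + 0(0.6) = -1.6Δ₀ = -1.6 × 34000 = -54400 cm⁻¹.
Pairing penalty: 1 pair vs 0 in the high-spin reference → 1 extra × P = 27980 cm⁻¹.
Net CFSE = -54400 + 27980 = -26420 cm⁻¹.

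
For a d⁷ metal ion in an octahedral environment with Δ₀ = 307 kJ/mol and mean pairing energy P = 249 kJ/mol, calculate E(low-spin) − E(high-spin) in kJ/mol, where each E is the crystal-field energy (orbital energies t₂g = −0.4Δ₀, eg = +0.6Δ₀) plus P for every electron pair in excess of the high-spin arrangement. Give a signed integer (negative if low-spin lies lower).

-58

High-spin: t₂g⁵ eg², CFSE = -0.8Δ₀ = -246 kJ/mol.
For low-spin the configuration is t₂g⁶ eg¹: orbital energy -1.8 × 307 = -553 kJ/mol, and 1 additional pair relative to high-spin adds 249 kJ/mol, giving -304 kJ/mol.
E(LS) − E(HS) = -304 − (-246) = -58 kJ/mol.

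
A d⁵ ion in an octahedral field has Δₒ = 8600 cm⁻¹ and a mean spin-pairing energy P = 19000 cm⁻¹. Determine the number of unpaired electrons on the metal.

5

Δₒ < P, so pairing is avoided: the ground state is high-spin.
Filling d⁵ accordingly: t2g^3 e_g^2.
Unpaired electrons: 5.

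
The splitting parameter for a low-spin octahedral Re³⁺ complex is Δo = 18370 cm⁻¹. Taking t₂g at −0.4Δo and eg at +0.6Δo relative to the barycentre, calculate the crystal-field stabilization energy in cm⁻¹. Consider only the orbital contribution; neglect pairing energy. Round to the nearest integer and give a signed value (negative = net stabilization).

-29392

Group 7 minus oxidation state +3 gives a d⁴ configuration for Re³⁺.
Electron filling gives t₂g⁴ eg⁰.
Orbital CFSE = 4(-0.4) + 0(0.6) = -1.6Δo = -1.6 × 18370 = -29392 cm⁻¹.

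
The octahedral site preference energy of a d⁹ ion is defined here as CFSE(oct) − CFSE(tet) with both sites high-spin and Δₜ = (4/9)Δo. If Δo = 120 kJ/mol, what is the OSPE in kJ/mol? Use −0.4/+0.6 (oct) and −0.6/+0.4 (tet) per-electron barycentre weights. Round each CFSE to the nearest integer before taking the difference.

-51

In an octahedral site d⁹ (HS) is t2g^6 e_g^3, giving CFSE(oct) = -0.6Δo = -72 kJ/mol.
In a tetrahedral site the filling is e^4 t2^5: CFSE(tet) = -0.4Δₜ = -0.4 × (4/9)(120) = -21 kJ/mol.
OSPE = -72 − (-21) = -51 kJ/mol.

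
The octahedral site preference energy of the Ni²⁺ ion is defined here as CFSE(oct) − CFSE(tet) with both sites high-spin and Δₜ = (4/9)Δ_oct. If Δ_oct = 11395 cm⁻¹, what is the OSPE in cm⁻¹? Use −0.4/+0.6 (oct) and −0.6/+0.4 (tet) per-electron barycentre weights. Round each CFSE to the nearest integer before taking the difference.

Ni sits in group 10; removing 2 electrons leaves Ni²⁺ with 10 − 2 = 8 d electrons.
Octahedral (high-spin): t₂g⁶ eg², CFSE = 6(−0.4) + 2(+0.6) = -1.2Δ_oct = -1.2 × 11395 = -13674 cm⁻¹.
Tetrahedral e⁴ t₂⁴ gives -0.8Δₜ = -0.8 × (4/9) × 11395 = -4052 cm⁻¹.
Subtracting, OSPE = -13674 − (-4052) = -9622 cm⁻¹.

-9622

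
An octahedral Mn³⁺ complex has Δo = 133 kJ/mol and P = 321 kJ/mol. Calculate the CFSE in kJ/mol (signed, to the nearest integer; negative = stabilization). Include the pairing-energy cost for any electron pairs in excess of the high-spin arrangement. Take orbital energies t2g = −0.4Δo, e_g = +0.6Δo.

Mn is in group 7, so Mn³⁺ is d⁴ (7 − 3 = 4).
Here Δo < P (133 < 321), so the high-spin state is favoured.
Filling d⁴ accordingly: t2g^3 e_g^1.
Orbital CFSE = -0.6Δo = -0.6 × 133 = -80 kJ/mol.
High-spin has no excess pairs, so no pairing correction applies.

-80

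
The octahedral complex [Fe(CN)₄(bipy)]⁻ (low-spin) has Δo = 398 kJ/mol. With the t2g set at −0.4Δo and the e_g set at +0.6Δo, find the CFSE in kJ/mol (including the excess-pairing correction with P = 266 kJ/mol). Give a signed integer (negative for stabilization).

Ligand charges: 4×(-1) from CN⁻ and 1×(+0) from bipy sum to -4; with overall charge -1, Fe is +3.
Fe³⁺: group 8, so d-count = 8 − 3 = 5.
The d⁵ electrons fill as t2g^5 e_g^0.
Orbital CFSE = 5(-0.4) + 0(0.6) = -2.0Δo = -2.0 × 398 = -796 kJ/mol.
Pairing penalty: 2 pairs vs 0 in the high-spin reference → 2 extra × P = 532 kJ/mol.
Combining: -796 + 532 = -264 kJ/mol.

-264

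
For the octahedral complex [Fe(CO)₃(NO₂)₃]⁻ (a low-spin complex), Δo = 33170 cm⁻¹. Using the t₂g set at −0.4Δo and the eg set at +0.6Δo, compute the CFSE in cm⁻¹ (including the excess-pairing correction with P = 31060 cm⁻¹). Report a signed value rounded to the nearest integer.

-17488

Ligand charges: 3×(+0) from CO and 3×(-1) from NO₂⁻ sum to -3; with overall charge -1, Fe is +2.
Fe sits in group 8; removing 2 electrons leaves Fe²⁺ with 8 − 2 = 6 d electrons.
Configuration: t₂g⁶ eg⁰.
Orbital CFSE = 6(-0.4) + 0(0.6) = -2.4Δo = -2.4 × 33170 = -79608 cm⁻¹.
Relative to high-spin t₂g⁴ eg² (1 paired), the low-spin configuration has 2 additional pairs, contributing +2 × 31060 = +62120 cm⁻¹.
Combining: -79608 + 62120 = -17488 cm⁻¹.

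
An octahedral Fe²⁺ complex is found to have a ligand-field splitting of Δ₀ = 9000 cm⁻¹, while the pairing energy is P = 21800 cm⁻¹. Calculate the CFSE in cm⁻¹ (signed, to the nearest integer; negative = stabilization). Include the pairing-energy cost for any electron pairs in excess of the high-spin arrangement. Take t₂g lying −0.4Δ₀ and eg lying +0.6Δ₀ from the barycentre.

-3600

Fe²⁺: group 8, so d-count = 8 − 2 = 6.
With Δ₀ < P the complex is high-spin.
Filling d⁶ accordingly: t₂g⁴ eg².
Orbital CFSE = -0.4Δ₀ = -0.4 × 9000 = -3600 cm⁻¹.
High-spin has no excess pairs, so no pairing correction applies.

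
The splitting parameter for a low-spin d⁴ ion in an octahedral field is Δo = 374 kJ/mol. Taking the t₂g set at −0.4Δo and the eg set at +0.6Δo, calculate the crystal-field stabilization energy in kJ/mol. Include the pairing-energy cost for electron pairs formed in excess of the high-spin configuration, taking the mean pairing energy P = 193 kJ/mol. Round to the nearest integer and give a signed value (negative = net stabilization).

Electron filling gives t₂g⁴ eg⁰.
CFSE(orbital) = 4×(-0.4Δo) + 0×(0.6Δo) = -1.6Δo; with Δo = 374 kJ/mol that is -598 kJ/mol.
Pairing penalty: 1 pair vs 0 in the high-spin reference → 1 extra × P = 193 kJ/mol.
Net CFSE = -598 + 193 = -405 kJ/mol.

-405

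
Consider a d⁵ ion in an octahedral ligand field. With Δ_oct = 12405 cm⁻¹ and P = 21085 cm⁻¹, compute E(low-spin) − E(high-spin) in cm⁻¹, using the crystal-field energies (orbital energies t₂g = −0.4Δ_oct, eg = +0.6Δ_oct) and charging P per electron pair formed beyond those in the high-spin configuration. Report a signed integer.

17360

High-spin d⁵ fills as t₂g³ eg² with CFSE 3(−0.4) + 2(+0.6) = 0.0Δ_oct = 0 cm⁻¹.
For low-spin the configuration is t₂g⁵ eg⁰: orbital energy -2.0 × 12405 = -24810 cm⁻¹, and 2 additional pairs relative to high-spin add 42170 cm⁻¹, giving 17360 cm⁻¹.
Thus E(LS) − E(HS) = 17360 cm⁻¹.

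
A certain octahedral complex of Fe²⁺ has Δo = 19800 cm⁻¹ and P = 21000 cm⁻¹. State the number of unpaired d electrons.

4

Group 8 minus oxidation state +2 gives a d⁶ configuration for Fe²⁺.
Δo < P, so pairing is avoided: the ground state is high-spin.
That gives t₂g⁴ eg².
Unpaired electrons: 4.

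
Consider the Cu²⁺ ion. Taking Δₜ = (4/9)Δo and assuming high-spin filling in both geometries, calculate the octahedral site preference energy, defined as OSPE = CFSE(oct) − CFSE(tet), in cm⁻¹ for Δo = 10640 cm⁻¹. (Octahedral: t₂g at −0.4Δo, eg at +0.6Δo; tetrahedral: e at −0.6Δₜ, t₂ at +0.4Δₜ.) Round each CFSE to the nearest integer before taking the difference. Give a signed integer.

-4492

Cu sits in group 11; removing 2 electrons leaves Cu²⁺ with 11 − 2 = 9 d electrons.
Octahedral (high-spin): t₂g⁶ eg³, CFSE = 6(−0.4) + 3(+0.6) = -0.6Δo = -0.6 × 10640 = -6384 cm⁻¹.
Tetrahedral e⁴ t₂⁵ gives -0.4Δₜ = -0.4 × (4/9) × 10640 = -1892 cm⁻¹.
Subtracting, OSPE = -6384 − (-1892) = -4492 cm⁻¹.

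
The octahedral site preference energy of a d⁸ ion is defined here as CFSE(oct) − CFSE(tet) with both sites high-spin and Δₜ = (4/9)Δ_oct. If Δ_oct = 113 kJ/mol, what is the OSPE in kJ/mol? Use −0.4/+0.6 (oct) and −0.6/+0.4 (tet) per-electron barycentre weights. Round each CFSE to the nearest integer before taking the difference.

Octahedral (high-spin): t₂g⁶ eg², CFSE = 6(−0.4) + 2(+0.6) = -1.2Δ_oct = -1.2 × 113 = -136 kJ/mol.
Tetrahedral: e⁴ t₂⁴, CFSE = 4(−0.6) + 4(+0.4) = -0.8Δₜ = -0.8 × (4/9) × 113 = -40 kJ/mol.
OSPE = -136 − (-40) = -96 kJ/mol.

-96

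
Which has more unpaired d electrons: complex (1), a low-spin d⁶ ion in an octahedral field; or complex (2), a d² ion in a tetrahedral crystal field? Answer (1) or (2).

(1): t2g^6 e_g^0 → 0 unpaired.
(2): With tetrahedral geometry the complex is necessarily high-spin; e^2 t2^0 → 2 unpaired.
So (2) has more unpaired electrons.

(2)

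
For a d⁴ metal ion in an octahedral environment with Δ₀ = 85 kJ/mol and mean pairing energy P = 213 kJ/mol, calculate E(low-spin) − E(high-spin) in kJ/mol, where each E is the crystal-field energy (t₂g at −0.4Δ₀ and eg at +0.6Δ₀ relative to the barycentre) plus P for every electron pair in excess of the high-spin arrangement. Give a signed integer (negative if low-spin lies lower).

128

High-spin: t₂g³ eg¹, CFSE = -0.6Δ₀ = -51 kJ/mol.
Low-spin: t₂g⁴ eg⁰, orbital CFSE = -1.6Δ₀ = -136 kJ/mol; plus 1 excess pair × P = +213 kJ/mol; total 77 kJ/mol.
The difference is 77 − (-51) = 128 kJ/mol, so high-spin lies lower.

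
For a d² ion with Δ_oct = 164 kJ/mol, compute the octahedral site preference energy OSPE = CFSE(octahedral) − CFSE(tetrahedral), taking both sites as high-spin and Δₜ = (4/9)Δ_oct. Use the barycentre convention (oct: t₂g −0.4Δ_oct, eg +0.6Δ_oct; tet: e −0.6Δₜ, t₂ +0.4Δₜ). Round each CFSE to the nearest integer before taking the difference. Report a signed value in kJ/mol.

Octahedral (high-spin): t2g^2 e_g^0, CFSE = 2(−0.4) + 0(+0.6) = -0.8Δ_oct = -0.8 × 164 = -131 kJ/mol.
Tetrahedral e^2 t2^0 gives -1.2Δₜ = -1.2 × (4/9) × 164 = -87 kJ/mol.
OSPE = -131 − (-87) = -44 kJ/mol.

-44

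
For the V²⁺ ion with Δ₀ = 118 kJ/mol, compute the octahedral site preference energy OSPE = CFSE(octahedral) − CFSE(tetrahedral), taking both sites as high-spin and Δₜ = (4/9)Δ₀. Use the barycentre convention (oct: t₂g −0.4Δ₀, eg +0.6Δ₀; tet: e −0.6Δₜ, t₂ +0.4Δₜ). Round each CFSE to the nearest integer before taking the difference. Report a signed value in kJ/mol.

-100

Group 5 minus oxidation state +2 gives a d³ configuration for V²⁺.
Octahedral (high-spin): t₂g³ eg⁰, CFSE = 3(−0.4) + 0(+0.6) = -1.2Δ₀ = -1.2 × 118 = -142 kJ/mol.
Tetrahedral: e² t₂¹, CFSE = 2(−0.6) + 1(+0.4) = -0.8Δₜ = -0.8 × (4/9) × 118 = -42 kJ/mol.
OSPE = CFSE(oct) − CFSE(tet) = -142 − (-42) = -100 kJ/mol.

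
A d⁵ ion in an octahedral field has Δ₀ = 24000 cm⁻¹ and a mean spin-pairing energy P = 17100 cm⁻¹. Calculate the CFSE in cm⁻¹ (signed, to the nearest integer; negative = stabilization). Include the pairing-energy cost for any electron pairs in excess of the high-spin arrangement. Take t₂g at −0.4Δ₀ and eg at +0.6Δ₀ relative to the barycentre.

With Δ₀ > P the complex is low-spin.
That gives t₂g⁵ eg⁰.
Orbital CFSE = -2.0Δ₀ = -2.0 × 24000 = -48000 cm⁻¹.
Excess pairs vs high-spin: 2 − 0 = 2; pairing cost = +34200 cm⁻¹.
Net CFSE = -48000 + 34200 = -13800 cm⁻¹.

-13800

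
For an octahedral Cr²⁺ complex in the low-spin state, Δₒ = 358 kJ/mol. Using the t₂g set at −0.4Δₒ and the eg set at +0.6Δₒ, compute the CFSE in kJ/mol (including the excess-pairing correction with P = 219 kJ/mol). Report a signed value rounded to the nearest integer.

Cr is in group 6, so Cr²⁺ is d⁴ (6 − 2 = 4).
Configuration: t₂g⁴ eg⁰.
CFSE(orbital) = 4×(-0.4Δₒ) + 0×(0.6Δₒ) = -1.6Δₒ; with Δₒ = 358 kJ/mol that is -573 kJ/mol.
Relative to high-spin t₂g³ eg¹ (0 paired), the low-spin configuration has 1 additional pair, contributing +1 × 219 = +219 kJ/mol.
Net CFSE = -573 + 219 = -354 kJ/mol.

-354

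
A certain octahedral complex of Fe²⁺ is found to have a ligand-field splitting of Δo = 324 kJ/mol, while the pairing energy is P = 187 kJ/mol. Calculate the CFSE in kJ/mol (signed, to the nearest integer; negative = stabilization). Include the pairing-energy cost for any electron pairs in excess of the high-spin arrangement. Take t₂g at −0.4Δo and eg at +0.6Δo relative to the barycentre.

-404

Fe²⁺: group 8, so d-count = 8 − 2 = 6.
Here Δo > P (324 > 187), so the low-spin state is favoured.
Filling d⁶ accordingly: t₂g⁶ eg⁰.
Orbital CFSE = -2.4Δo = -2.4 × 324 = -778 kJ/mol.
Excess pairs vs high-spin: 3 − 1 = 2; pairing cost = +374 kJ/mol.
Net CFSE = -778 + 374 = -404 kJ/mol.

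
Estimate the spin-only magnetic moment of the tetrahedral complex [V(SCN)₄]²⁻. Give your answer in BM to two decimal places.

3.87 BM

Each SCN⁻ contributes -1; 4 × (-1) = -4. With overall charge -2, V is in the +2 oxidation state.
V sits in group 5; removing 2 electrons leaves V²⁺ with 5 − 2 = 3 d electrons.
Tetrahedral splitting is small, so the complex is high-spin.
Configuration: e² t₂¹ → 3 unpaired electrons.
μ(spin-only) = √[3(3+2)] = √15 ≈ 3.87 BM.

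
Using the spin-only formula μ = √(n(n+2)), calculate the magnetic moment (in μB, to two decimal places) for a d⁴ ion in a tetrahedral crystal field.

With tetrahedral geometry the complex is necessarily high-spin.
Configuration: e² t₂² → 4 unpaired electrons.
μ(spin-only) = √[4(4+2)] = √24 ≈ 4.90 μB.

4.90 μB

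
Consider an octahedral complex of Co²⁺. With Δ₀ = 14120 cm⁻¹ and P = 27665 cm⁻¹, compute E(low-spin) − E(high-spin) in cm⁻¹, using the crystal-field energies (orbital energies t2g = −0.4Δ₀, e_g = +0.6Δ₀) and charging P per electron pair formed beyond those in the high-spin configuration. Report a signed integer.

13545

Co is in group 9, so Co²⁺ is d⁷ (9 − 2 = 7).
In the high-spin limit (t2g^5 e_g^2) the orbital term is -0.8Δ₀ = -11296 cm⁻¹, with no excess pairing.
Low-spin: t2g^6 e_g^1, orbital CFSE = -1.8Δ₀ = -25416 cm⁻¹; plus 1 excess pair × P = +27665 cm⁻¹; total 2249 cm⁻¹.
Thus E(LS) − E(HS) = 13545 cm⁻¹.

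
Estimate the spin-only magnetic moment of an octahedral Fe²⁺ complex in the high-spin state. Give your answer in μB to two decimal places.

Group 8 minus oxidation state +2 gives a d⁶ configuration for Fe²⁺.
Configuration: t2g^4 e_g^2 → 4 unpaired electrons.
μ(spin-only) = √[4(4+2)] = √24 ≈ 4.90 μB.

4.90 μB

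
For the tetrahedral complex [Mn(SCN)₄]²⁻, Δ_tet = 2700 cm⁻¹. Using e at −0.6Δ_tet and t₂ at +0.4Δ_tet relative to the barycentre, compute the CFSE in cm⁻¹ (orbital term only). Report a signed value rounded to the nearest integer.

Each SCN⁻ contributes -1; 4 × (-1) = -4. With overall charge -2, Mn is in the +2 oxidation state.
Mn sits in group 7; removing 2 electrons leaves Mn²⁺ with 7 − 2 = 5 d electrons.
Tetrahedral fields are weak (Δₜ ≈ 4/9 Δₒ), so electrons fill high-spin.
The d⁵ electrons fill as e² t₂³.
CFSE(orbital) = 2×(-0.6Δ_tet) + 3×(0.4Δ_tet) = 0.0Δ_tet; with Δ_tet = 2700 cm⁻¹ that is 0 cm⁻¹.

0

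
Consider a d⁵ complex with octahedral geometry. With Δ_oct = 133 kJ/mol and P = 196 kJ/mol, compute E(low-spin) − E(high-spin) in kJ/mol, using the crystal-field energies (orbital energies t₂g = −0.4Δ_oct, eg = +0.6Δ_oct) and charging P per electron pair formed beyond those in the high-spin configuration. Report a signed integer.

In the high-spin limit (t₂g³ eg²) the orbital term is 0.0Δ_oct = 0 kJ/mol, with no excess pairing.
Low-spin t₂g⁵ eg⁰ gives -2.0Δ_oct = -266 kJ/mol, but forming 2 extra pairs costs 2P = 392 kJ/mol, so E(LS) = -266 + 392 = 126 kJ/mol.
The difference is 126 − (0) = 126 kJ/mol, so high-spin lies lower.

126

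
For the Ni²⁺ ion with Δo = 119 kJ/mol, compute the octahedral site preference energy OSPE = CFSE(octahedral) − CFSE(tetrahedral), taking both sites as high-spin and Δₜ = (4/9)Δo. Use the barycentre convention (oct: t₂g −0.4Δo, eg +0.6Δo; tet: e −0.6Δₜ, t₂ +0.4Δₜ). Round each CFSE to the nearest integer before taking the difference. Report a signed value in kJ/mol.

-101

Group 10 minus oxidation state +2 gives a d⁸ configuration for Ni²⁺.
Octahedral (high-spin): t2g^6 e_g^2, CFSE = 6(−0.4) + 2(+0.6) = -1.2Δo = -1.2 × 119 = -143 kJ/mol.
Tetrahedral: e^4 t2^4, CFSE = 4(−0.6) + 4(+0.4) = -0.8Δₜ = -0.8 × (4/9) × 119 = -42 kJ/mol.
OSPE = CFSE(oct) − CFSE(tet) = -143 − (-42) = -101 kJ/mol.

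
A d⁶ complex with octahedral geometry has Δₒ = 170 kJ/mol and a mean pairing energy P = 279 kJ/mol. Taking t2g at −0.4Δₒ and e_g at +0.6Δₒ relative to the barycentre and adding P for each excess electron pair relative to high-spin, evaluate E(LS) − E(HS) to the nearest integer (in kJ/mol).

In the high-spin limit (t2g^4 e_g^2) the orbital term is -0.4Δₒ = -68 kJ/mol, with no excess pairing.
Low-spin: t2g^6 e_g^0, orbital CFSE = -2.4Δₒ = -408 kJ/mol; plus 2 excess pairs × P = +558 kJ/mol; total 150 kJ/mol.
Thus E(LS) − E(HS) = 218 kJ/mol.

218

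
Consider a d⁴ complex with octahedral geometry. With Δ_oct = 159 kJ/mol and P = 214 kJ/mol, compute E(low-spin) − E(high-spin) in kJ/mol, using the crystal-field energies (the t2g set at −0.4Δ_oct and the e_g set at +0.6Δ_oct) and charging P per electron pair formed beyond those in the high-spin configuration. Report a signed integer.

In the high-spin limit (t2g^3 e_g^1) the orbital term is -0.6Δ_oct = -95 kJ/mol, with no excess pairing.
Low-spin: t2g^4 e_g^0, orbital CFSE = -1.6Δ_oct = -254 kJ/mol; plus 1 excess pair × P = +214 kJ/mol; total -40 kJ/mol.
Thus E(LS) − E(HS) = 55 kJ/mol.

55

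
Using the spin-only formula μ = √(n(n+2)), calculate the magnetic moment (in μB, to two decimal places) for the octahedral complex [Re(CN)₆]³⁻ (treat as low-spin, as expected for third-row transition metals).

Each CN⁻ contributes -1; 6 × (-1) = -6. With overall charge -3, Re is in the +3 oxidation state.
Re is in group 7, so Re³⁺ is d⁴ (7 − 3 = 4).
Configuration: t₂g⁴ eg⁰ → 2 unpaired electrons.
μ(spin-only) = √[2(2+2)] = √8 ≈ 2.83 μB.

2.83 μB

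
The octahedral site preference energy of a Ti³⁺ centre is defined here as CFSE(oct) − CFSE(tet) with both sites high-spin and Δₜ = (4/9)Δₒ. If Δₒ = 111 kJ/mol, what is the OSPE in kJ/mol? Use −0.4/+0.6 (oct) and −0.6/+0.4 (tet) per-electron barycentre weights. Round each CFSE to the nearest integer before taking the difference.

-14

Ti³⁺: group 4, so d-count = 4 − 3 = 1.
In an octahedral site d¹ (HS) is t₂g¹ eg⁰, giving CFSE(oct) = -0.4Δₒ = -44 kJ/mol.
In a tetrahedral site the filling is e¹ t₂⁰: CFSE(tet) = -0.6Δₜ = -0.6 × (4/9)(111) = -30 kJ/mol.
OSPE = -44 − (-30) = -14 kJ/mol.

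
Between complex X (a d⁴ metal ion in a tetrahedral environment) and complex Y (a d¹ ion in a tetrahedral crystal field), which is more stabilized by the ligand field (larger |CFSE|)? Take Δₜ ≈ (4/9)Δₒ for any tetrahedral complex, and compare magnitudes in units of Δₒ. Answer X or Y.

X: Tetrahedral splitting is small, so the complex is high-spin; e^2 t2^2, CFSE = -0.4Δₜ ≈ -0.18Δₒ.
Y: Tetrahedral fields are weak (Δₜ ≈ 4/9 Δₒ), so electrons fill high-spin; e¹ t₂⁰, CFSE = -0.6Δₜ ≈ -0.27Δₒ.
So Y has the larger |CFSE|.

Y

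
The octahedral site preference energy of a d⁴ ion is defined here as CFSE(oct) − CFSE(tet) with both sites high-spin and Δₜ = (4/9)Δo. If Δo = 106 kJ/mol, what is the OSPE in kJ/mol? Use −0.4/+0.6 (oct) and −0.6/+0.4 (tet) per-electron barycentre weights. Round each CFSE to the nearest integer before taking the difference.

Octahedral high-spin t₂g³ eg¹: CFSE = -0.6 × 106 = -64 kJ/mol.
In a tetrahedral site the filling is e² t₂²: CFSE(tet) = -0.4Δₜ = -0.4 × (4/9)(106) = -19 kJ/mol.
OSPE = CFSE(oct) − CFSE(tet) = -64 − (-19) = -45 kJ/mol.

-45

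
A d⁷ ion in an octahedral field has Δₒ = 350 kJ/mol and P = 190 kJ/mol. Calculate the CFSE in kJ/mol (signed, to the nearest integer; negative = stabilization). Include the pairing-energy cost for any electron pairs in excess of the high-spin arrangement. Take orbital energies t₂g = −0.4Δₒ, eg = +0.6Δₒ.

Here Δₒ > P (350 > 190), so the low-spin state is favoured.
Filling d⁷ accordingly: t₂g⁶ eg¹.
Orbital CFSE = -1.8Δₒ = -1.8 × 350 = -630 kJ/mol.
Excess pairs vs high-spin: 3 − 2 = 1; pairing cost = +190 kJ/mol.
Net CFSE = -630 + 190 = -440 kJ/mol.

-440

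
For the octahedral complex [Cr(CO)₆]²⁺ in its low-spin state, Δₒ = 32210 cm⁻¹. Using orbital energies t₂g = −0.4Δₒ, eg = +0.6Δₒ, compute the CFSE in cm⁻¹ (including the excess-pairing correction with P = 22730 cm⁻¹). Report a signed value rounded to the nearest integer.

CO is neutral, so the +2 overall charge sits on Cr: oxidation state +2.
Cr is in group 6, so Cr²⁺ is d⁴ (6 − 2 = 4).
Electron filling gives t₂g⁴ eg⁰.
Orbital CFSE = 4(-0.4) + 0(0.6) = -1.6Δₒ = -1.6 × 32210 = -51536 cm⁻¹.
Pairing penalty: 1 pair vs 0 in the high-spin reference → 1 extra × P = 22730 cm⁻¹.
Overall CFSE = -51536 + 22730 = -28806 cm⁻¹.

-28806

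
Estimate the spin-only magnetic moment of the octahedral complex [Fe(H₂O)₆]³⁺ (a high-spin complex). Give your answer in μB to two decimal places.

H₂O is neutral, so the +3 overall charge sits on Fe: oxidation state +3.
Group 8 minus oxidation state +3 gives a d⁵ configuration for Fe³⁺.
Configuration: t₂g³ eg² → 5 unpaired electrons.
μ(spin-only) = √[5(5+2)] = √35 ≈ 5.92 μB.

5.92 μB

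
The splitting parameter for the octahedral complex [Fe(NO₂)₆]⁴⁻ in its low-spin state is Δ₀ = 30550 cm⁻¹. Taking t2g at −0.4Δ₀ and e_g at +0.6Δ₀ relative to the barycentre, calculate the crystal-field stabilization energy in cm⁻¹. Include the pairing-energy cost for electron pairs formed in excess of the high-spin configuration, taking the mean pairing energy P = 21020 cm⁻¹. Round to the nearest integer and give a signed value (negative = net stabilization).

-31280

Each NO₂⁻ contributes -1; 6 × (-1) = -6. With overall charge -4, Fe is in the +2 oxidation state.
Fe is in group 8, so Fe²⁺ is d⁶ (8 − 2 = 6).
Configuration: t2g^6 e_g^0.
CFSE(orbital) = 6×(-0.4Δ₀) + 0×(0.6Δ₀) = -2.4Δ₀; with Δ₀ = 30550 cm⁻¹ that is -73320 cm⁻¹.
Relative to high-spin t2g^4 e_g^2 (1 paired), the low-spin configuration has 2 additional pairs, contributing +2 × 21020 = +42040 cm⁻¹.
Combining: -73320 + 42040 = -31280 cm⁻¹.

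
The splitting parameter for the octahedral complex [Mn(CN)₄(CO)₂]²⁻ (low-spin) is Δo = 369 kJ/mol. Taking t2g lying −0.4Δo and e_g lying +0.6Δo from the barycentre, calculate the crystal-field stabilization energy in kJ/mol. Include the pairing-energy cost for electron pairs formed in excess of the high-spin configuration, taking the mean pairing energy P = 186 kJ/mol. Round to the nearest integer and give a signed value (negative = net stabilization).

-366

Ligand charges: 4×(-1) from CN⁻ and 2×(+0) from CO sum to -4; with overall charge -2, Mn is +2.
Mn sits in group 7; removing 2 electrons leaves Mn²⁺ with 7 − 2 = 5 d electrons.
Electron filling gives t2g^5 e_g^0.
Orbital CFSE = 5(-0.4) + 0(0.6) = -2.0Δo = -2.0 × 369 = -738 kJ/mol.
Pairing penalty: 2 pairs vs 0 in the high-spin reference → 2 extra × P = 372 kJ/mol.
Net CFSE = -738 + 372 = -366 kJ/mol.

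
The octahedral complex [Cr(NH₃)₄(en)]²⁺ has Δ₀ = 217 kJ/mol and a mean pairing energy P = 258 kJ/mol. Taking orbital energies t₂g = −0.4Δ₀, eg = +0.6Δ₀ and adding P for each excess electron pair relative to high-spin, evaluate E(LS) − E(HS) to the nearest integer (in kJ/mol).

41

Ligand charges: 4×(+0) from NH₃ and 1×(+0) from en sum to +0; with overall charge +2, Cr is +2.
Cr is in group 6, so Cr²⁺ is d⁴ (6 − 2 = 4).
High-spin: t₂g³ eg¹, CFSE = -0.6Δ₀ = -130 kJ/mol.
Low-spin t₂g⁴ eg⁰ gives -1.6Δ₀ = -347 kJ/mol, but forming 1 extra pair costs 1P = 258 kJ/mol, so E(LS) = -347 + 258 = -89 kJ/mol.
Thus E(LS) − E(HS) = 41 kJ/mol.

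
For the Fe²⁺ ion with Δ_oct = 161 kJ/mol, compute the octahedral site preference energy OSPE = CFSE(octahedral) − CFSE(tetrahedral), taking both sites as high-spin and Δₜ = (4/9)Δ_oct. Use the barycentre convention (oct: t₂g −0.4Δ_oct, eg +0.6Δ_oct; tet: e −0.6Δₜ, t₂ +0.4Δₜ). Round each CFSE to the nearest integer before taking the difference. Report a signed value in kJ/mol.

-21

Fe sits in group 8; removing 2 electrons leaves Fe²⁺ with 8 − 2 = 6 d electrons.
Octahedral high-spin t₂g⁴ eg²: CFSE = -0.4 × 161 = -64 kJ/mol.
In a tetrahedral site the filling is e³ t₂³: CFSE(tet) = -0.6Δₜ = -0.6 × (4/9)(161) = -43 kJ/mol.
Subtracting, OSPE = -64 − (-43) = -21 kJ/mol.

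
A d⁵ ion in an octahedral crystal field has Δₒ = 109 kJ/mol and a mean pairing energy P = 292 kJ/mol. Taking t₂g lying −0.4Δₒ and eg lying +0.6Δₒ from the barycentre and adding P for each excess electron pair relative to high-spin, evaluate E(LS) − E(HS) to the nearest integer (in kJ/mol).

High-spin: t₂g³ eg², CFSE = 0.0Δₒ = 0 kJ/mol.
Low-spin: t₂g⁵ eg⁰, orbital CFSE = -2.0Δₒ = -218 kJ/mol; plus 2 excess pairs × P = +584 kJ/mol; total 366 kJ/mol.
E(LS) − E(HS) = 366 − (0) = 366 kJ/mol.

366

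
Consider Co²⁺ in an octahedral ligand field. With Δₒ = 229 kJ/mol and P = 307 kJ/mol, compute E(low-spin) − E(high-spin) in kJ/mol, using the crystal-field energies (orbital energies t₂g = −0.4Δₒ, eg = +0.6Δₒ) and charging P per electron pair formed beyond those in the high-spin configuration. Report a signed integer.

78

Group 9 minus oxidation state +2 gives a d⁷ configuration for Co²⁺.
In the high-spin limit (t₂g⁵ eg²) the orbital term is -0.8Δₒ = -183 kJ/mol, with no excess pairing.
Low-spin: t₂g⁶ eg¹, orbital CFSE = -1.8Δₒ = -412 kJ/mol; plus 1 excess pair × P = +307 kJ/mol; total -105 kJ/mol.
E(LS) − E(HS) = -105 − (-183) = 78 kJ/mol.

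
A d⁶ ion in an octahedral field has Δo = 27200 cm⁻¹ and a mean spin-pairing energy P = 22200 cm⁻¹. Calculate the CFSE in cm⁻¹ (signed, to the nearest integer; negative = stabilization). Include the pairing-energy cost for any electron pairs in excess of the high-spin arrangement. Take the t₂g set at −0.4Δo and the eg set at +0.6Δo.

Since Δo = 27200 cm⁻¹ > P = 22200 cm⁻¹, the complex adopts the low-spin configuration.
Filling d⁶ accordingly: t₂g⁶ eg⁰.
Orbital CFSE = -2.4Δo = -2.4 × 27200 = -65280 cm⁻¹.
Excess pairs vs high-spin: 3 − 1 = 2; pairing cost = +44400 cm⁻¹.
Net CFSE = -65280 + 44400 = -20880 cm⁻¹.

-20880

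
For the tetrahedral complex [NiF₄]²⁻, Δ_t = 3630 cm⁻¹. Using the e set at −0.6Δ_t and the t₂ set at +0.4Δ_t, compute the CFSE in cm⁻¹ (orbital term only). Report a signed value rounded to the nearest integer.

-2904

Each F⁻ contributes -1; 4 × (-1) = -4. With overall charge -2, Ni is in the +2 oxidation state.
Ni²⁺: group 10, so d-count = 10 − 2 = 8.
With tetrahedral geometry the complex is necessarily high-spin.
Electron filling gives e⁴ t₂⁴.
CFSE(orbital) = 4×(-0.6Δ_t) + 4×(0.4Δ_t) = -0.8Δ_t; with Δ_t = 3630 cm⁻¹ that is -2904 cm⁻¹.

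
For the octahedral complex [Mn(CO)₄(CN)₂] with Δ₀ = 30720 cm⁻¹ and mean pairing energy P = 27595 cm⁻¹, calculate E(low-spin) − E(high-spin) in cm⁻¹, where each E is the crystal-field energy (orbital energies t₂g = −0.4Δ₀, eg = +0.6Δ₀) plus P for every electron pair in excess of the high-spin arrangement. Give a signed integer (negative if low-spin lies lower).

-6250

Ligand charges: 4×(+0) from CO and 2×(-1) from CN⁻ sum to -2; with overall charge +0, Mn is +2.
Mn sits in group 7; removing 2 electrons leaves Mn²⁺ with 7 − 2 = 5 d electrons.
In the high-spin limit (t₂g³ eg²) the orbital term is 0.0Δ₀ = 0 cm⁻¹, with no excess pairing.
For low-spin the configuration is t₂g⁵ eg⁰: orbital energy -2.0 × 30720 = -61440 cm⁻¹, and 2 additional pairs relative to high-spin add 55190 cm⁻¹, giving -6250 cm⁻¹.
The difference is -6250 − (0) = -6250 cm⁻¹, so low-spin lies lower.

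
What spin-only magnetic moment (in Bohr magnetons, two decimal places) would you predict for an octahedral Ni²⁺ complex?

Ni²⁺: group 10, so d-count = 10 − 2 = 8.
For octahedral d⁸ the high- and low-spin configurations coincide.
Configuration: t₂g⁶ eg² → 2 unpaired electrons.
μ(spin-only) = √[2(2+2)] = √8 ≈ 2.83 Bohr magnetons.

2.83 Bohr magnetons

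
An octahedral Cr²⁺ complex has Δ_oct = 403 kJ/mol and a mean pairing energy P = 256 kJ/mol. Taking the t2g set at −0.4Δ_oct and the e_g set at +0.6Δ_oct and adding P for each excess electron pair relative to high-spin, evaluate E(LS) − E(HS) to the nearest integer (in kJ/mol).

-147

Group 6 minus oxidation state +2 gives a d⁴ configuration for Cr²⁺.
High-spin d⁴ fills as t2g^3 e_g^1 with CFSE 3(−0.4) + 1(+0.6) = -0.6Δ_oct = -242 kJ/mol.
Low-spin t2g^4 e_g^0 gives -1.6Δ_oct = -645 kJ/mol, but forming 1 extra pair costs 1P = 256 kJ/mol, so E(LS) = -645 + 256 = -389 kJ/mol.
The difference is -389 − (-242) = -147 kJ/mol, so low-spin lies lower.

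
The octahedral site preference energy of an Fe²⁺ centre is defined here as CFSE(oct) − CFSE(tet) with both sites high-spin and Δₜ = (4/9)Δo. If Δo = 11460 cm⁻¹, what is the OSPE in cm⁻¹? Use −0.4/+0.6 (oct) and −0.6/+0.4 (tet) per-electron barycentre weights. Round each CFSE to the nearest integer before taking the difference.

-1528

Fe sits in group 8; removing 2 electrons leaves Fe²⁺ with 8 − 2 = 6 d electrons.
Octahedral (high-spin): t₂g⁴ eg², CFSE = 4(−0.4) + 2(+0.6) = -0.4Δo = -0.4 × 11460 = -4584 cm⁻¹.
In a tetrahedral site the filling is e³ t₂³: CFSE(tet) = -0.6Δₜ = -0.6 × (4/9)(11460) = -3056 cm⁻¹.
OSPE = -4584 − (-3056) = -1528 cm⁻¹.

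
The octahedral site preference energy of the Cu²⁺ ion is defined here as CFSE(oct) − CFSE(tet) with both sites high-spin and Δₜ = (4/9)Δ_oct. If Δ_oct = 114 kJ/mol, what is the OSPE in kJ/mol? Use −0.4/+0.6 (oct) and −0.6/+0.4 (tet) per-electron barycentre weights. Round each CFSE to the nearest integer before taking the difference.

-48

Cu²⁺: group 11, so d-count = 11 − 2 = 9.
Octahedral high-spin t₂g⁶ eg³: CFSE = -0.6 × 114 = -68 kJ/mol.
In a tetrahedral site the filling is e⁴ t₂⁵: CFSE(tet) = -0.4Δₜ = -0.4 × (4/9)(114) = -20 kJ/mol.
OSPE = -68 − (-20) = -48 kJ/mol.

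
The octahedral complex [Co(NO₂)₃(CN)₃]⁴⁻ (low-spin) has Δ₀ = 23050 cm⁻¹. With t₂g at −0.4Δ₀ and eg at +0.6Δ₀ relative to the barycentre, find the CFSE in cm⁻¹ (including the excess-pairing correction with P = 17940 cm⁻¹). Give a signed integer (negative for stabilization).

Ligand charges: 3×(-1) from NO₂⁻ and 3×(-1) from CN⁻ sum to -6; with overall charge -4, Co is +2.
Co is in group 9, so Co²⁺ is d⁷ (9 − 2 = 7).
Configuration: t₂g⁶ eg¹.
The orbital stabilization is -1.8Δ₀ = -1.8 × 23050 = -41490 cm⁻¹.
Pairing penalty: 3 pairs vs 2 in the high-spin reference → 1 extra × P = 17940 cm⁻¹.
Overall CFSE = -41490 + 17940 = -23550 cm⁻¹.

-23550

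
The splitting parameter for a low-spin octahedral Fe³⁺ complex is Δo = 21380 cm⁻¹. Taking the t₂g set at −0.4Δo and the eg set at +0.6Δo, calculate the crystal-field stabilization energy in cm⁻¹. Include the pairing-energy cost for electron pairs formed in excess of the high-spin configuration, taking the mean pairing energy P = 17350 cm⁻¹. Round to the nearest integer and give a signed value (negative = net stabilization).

-8060

Group 8 minus oxidation state +3 gives a d⁵ configuration for Fe³⁺.
The d⁵ electrons fill as t₂g⁵ eg⁰.
The orbital stabilization is -2.0Δo = -2.0 × 21380 = -42760 cm⁻¹.
Pairing penalty: 2 pairs vs 0 in the high-spin reference → 2 extra × P = 34700 cm⁻¹.
Combining: -42760 + 34700 = -8060 cm⁻¹.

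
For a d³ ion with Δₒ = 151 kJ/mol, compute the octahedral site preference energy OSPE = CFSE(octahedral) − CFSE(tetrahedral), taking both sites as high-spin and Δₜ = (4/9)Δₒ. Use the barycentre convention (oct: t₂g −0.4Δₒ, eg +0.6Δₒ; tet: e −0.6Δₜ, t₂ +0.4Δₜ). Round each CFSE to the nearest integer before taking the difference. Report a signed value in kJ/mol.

Octahedral (high-spin): t2g^3 e_g^0, CFSE = 3(−0.4) + 0(+0.6) = -1.2Δₒ = -1.2 × 151 = -181 kJ/mol.
In a tetrahedral site the filling is e^2 t2^1: CFSE(tet) = -0.8Δₜ = -0.8 × (4/9)(151) = -54 kJ/mol.
Subtracting, OSPE = -181 − (-54) = -127 kJ/mol.

-127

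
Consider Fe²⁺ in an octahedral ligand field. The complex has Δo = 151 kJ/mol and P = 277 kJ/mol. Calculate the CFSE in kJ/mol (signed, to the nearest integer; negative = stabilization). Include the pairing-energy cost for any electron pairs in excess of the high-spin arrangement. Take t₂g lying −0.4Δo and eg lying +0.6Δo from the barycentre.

Fe is in group 8, so Fe²⁺ is d⁶ (8 − 2 = 6).
Δo < P, so pairing is avoided: the ground state is high-spin.
That gives t₂g⁴ eg².
Orbital CFSE = -0.4Δo = -0.4 × 151 = -60 kJ/mol.
High-spin has no excess pairs, so no pairing correction applies.

-60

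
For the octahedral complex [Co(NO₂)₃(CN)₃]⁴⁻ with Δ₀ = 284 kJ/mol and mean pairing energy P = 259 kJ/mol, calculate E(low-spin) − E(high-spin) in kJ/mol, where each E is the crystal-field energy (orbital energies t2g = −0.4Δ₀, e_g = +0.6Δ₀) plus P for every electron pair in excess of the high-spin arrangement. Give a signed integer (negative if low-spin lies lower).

-25

Ligand charges: 3×(-1) from NO₂⁻ and 3×(-1) from CN⁻ sum to -6; with overall charge -4, Co is +2.
Co is in group 9, so Co²⁺ is d⁷ (9 − 2 = 7).
High-spin: t2g^5 e_g^2, CFSE = -0.8Δ₀ = -227 kJ/mol.
Low-spin: t2g^6 e_g^1, orbital CFSE = -1.8Δ₀ = -511 kJ/mol; plus 1 excess pair × P = +259 kJ/mol; total -252 kJ/mol.
Thus E(LS) − E(HS) = -25 kJ/mol.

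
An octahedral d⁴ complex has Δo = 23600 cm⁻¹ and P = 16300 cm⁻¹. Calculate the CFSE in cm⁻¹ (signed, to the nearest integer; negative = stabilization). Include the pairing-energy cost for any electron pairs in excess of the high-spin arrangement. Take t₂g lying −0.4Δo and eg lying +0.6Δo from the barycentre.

Since Δo = 23600 cm⁻¹ > P = 16300 cm⁻¹, the complex adopts the low-spin configuration.
Filling d⁴ accordingly: t₂g⁴ eg⁰.
Orbital CFSE = -1.6Δo = -1.6 × 23600 = -37760 cm⁻¹.
Excess pairs vs high-spin: 1 − 0 = 1; pairing cost = +16300 cm⁻¹.
Net CFSE = -37760 + 16300 = -21460 cm⁻¹.

-21460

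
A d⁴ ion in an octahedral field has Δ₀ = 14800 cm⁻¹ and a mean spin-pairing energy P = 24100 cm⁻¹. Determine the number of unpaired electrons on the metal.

4

Here Δ₀ < P (14800 < 24100), so the high-spin state is favoured.
Configuration: t2g^3 e_g^1.
Unpaired electrons: 4.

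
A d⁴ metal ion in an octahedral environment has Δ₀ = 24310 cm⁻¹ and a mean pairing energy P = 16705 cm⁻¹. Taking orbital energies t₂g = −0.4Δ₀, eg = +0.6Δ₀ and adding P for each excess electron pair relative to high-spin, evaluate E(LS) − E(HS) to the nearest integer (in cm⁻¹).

High-spin d⁴ fills as t₂g³ eg¹ with CFSE 3(−0.4) + 1(+0.6) = -0.6Δ₀ = -14586 cm⁻¹.
Low-spin t₂g⁴ eg⁰ gives -1.6Δ₀ = -38896 cm⁻¹, but forming 1 extra pair costs 1P = 16705 cm⁻¹, so E(LS) = -38896 + 16705 = -22191 cm⁻¹.
The difference is -22191 − (-14586) = -7605 cm⁻¹, so low-spin lies lower.

-7605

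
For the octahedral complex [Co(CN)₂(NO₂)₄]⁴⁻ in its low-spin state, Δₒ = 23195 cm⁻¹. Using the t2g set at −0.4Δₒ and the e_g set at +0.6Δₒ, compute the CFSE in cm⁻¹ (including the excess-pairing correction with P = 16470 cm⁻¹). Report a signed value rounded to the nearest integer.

Ligand charges: 2×(-1) from CN⁻ and 4×(-1) from NO₂⁻ sum to -6; with overall charge -4, Co is +2.
Group 9 minus oxidation state +2 gives a d⁷ configuration for Co²⁺.
Electron filling gives t2g^6 e_g^1.
The orbital stabilization is -1.8Δₒ = -1.8 × 23195 = -41751 cm⁻¹.
High-spin d⁷ would be t2g^5 e_g^2 with 2 pairs; low-spin has 3, so 1 excess pair costs +1P = +16470 cm⁻¹.
Combining: -41751 + 16470 = -25281 cm⁻¹.

-25281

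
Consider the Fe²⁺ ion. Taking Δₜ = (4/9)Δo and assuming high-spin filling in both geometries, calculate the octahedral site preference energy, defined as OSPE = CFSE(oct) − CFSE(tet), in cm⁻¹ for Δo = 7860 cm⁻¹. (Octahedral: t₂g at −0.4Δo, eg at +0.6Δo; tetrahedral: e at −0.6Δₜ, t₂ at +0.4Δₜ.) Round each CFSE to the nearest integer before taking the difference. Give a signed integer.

Fe is in group 8, so Fe²⁺ is d⁶ (8 − 2 = 6).
Octahedral high-spin t₂g⁴ eg²: CFSE = -0.4 × 7860 = -3144 cm⁻¹.
Tetrahedral: e³ t₂³, CFSE = 3(−0.6) + 3(+0.4) = -0.6Δₜ = -0.6 × (4/9) × 7860 = -2096 cm⁻¹.
Subtracting, OSPE = -3144 − (-2096) = -1048 cm⁻¹.

-1048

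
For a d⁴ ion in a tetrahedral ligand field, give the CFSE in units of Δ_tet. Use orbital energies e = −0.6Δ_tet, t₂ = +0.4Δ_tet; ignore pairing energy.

-0.4 Δ_tet

With tetrahedral geometry the complex is necessarily high-spin.
Configuration: e² t₂².
CFSE = 2(-0.6Δ_tet) + 2(0.4Δ_tet) = -1.2Δ_tet + 0.8Δ_tet = -0.4Δ_tet.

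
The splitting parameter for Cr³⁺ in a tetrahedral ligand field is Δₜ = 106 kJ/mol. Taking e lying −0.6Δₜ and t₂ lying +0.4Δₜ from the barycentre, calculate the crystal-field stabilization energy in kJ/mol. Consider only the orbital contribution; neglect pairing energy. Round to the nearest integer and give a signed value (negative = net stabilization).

-85

Cr sits in group 6; removing 3 electrons leaves Cr³⁺ with 6 − 3 = 3 d electrons.
Tetrahedral fields are weak (Δₜ ≈ 4/9 Δₒ), so electrons fill high-spin.
Configuration: e² t₂¹.
Orbital CFSE = 2(-0.6) + 1(0.4) = -0.8Δₜ = -0.8 × 106 = -85 kJ/mol.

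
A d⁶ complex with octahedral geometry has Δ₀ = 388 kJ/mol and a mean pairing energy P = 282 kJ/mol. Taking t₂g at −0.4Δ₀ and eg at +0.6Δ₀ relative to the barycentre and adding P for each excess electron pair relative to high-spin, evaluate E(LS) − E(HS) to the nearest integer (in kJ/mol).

In the high-spin limit (t₂g⁴ eg²) the orbital term is -0.4Δ₀ = -155 kJ/mol, with no excess pairing.
Low-spin t₂g⁶ eg⁰ gives -2.4Δ₀ = -931 kJ/mol, but forming 2 extra pairs costs 2P = 564 kJ/mol, so E(LS) = -931 + 564 = -367 kJ/mol.
E(LS) − E(HS) = -367 − (-155) = -212 kJ/mol.

-212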